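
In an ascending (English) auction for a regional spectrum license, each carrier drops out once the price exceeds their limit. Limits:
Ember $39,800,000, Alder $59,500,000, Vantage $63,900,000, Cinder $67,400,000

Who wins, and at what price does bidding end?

Limits ranked: 67,400,000 (Cinder) > 63,900,000 (Vantage) > 59,500,000 (Alder) > 39,800,000 (Ember)
Once the price passes $63,900,000, only Cinder is left; the hammer falls at Vantage's limit of $63,900,000.

Cinder wins at $63,900,000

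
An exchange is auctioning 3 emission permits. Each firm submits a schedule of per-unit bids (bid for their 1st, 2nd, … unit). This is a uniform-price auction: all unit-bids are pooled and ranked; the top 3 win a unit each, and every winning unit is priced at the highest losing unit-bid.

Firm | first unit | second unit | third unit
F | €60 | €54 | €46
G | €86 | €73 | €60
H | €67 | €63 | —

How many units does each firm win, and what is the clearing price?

G 2, H 1; clearing price €63

Merging the schedules and taking the best 3: 86 (G-1), 73 (G-2), 67 (H-1)
Highest rejected unit-bid = €63.
Allocation: G 2, H 1.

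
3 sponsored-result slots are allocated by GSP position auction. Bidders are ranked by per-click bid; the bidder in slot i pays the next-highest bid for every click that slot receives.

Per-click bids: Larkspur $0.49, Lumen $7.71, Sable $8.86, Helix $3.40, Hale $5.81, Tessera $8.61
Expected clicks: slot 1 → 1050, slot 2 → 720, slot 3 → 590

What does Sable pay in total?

Sable pays $9040.50

Per-click bids in order: $8.86 (Sable) > $8.61 (Tessera) > $7.71 (Lumen) > $5.81 (Hale) > …
Sable holds slot 1 → pays next bid $8.61 × 1050 clicks = $9040.50.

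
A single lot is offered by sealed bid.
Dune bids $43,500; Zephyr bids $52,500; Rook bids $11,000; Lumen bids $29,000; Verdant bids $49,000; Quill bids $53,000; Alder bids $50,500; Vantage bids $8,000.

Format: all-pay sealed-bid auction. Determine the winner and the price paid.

Quill pays $53,000

Rule: the highest bidder wins the item, but every bidder pays their own bid.
Bids in order: 53,000 (Quill) > 52,500 (Zephyr) > 50,500 (Alder) > 49,000 (Verdant) > 43,500 (Dune) > 29,000 (Lumen) > …
Quill wins with the top bid; all bids are sunk regardless.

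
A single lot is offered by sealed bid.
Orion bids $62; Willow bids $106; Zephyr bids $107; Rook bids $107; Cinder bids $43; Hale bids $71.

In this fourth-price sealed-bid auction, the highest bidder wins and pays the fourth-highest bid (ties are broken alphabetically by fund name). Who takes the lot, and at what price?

Sorting bids: 107 (Rook) > 107 (Zephyr) > 106 (Willow) > 71 (Hale) > 62 (Orion) > 43 (Cinder)
Rook and Zephyr tie at $107; tie-break gives it to Rook.
Rook wins; payment is bid #4 in the ranking = $71.

Rook pays $71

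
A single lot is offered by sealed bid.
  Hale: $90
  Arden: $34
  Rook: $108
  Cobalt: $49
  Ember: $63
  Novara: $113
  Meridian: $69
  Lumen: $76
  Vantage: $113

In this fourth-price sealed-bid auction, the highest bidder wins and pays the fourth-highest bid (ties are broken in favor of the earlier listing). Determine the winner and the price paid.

Novara pays $90

Fourth-price sealed-bid auction: the highest bidder wins and pays the fourth-highest bid.
Bids in order: 113 (Novara) > 113 (Vantage) > 108 (Rook) > 90 (Hale) > 76 (Lumen) > 69 (Meridian) > …
Tie at $113 → Novara wins by tie-break.
Novara is highest; pays the fourth-highest bid, $90.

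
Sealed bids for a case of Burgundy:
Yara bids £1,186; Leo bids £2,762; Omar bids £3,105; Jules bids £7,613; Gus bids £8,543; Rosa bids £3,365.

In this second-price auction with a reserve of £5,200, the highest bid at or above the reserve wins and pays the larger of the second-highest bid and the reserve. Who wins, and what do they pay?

Second-price auction with a reserve of £5,200: the highest bid at or above the reserve wins and pays the larger of the second-highest bid and the reserve.
Bids in order: 8,543 (Gus) > 7,613 (Jules) > 3,365 (Rosa) > 3,105 (Omar) > 2,762 (Leo) > 1,186 (Yara)
Highest eligible bid: Gus at £8,543.
max(second-highest £7,613, reserve £5,200) = £7,613; the reserve does not bind.

Gus pays £7,613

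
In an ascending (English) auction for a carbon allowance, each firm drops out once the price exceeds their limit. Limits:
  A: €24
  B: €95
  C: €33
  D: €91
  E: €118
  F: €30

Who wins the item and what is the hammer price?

E wins at €95

Sorting limits: 118 (E) > 95 (B) > 91 (D) > 33 (C) > 30 (F) > 24 (A)
Bidding ends when B exits at €95; E takes it.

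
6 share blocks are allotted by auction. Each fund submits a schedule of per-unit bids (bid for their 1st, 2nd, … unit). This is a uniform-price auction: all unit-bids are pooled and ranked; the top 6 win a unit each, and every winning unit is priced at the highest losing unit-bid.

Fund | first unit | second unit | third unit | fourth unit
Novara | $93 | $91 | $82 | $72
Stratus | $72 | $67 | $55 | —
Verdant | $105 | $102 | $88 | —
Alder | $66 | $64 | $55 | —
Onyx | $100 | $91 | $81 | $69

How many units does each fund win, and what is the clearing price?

Novara 2, Onyx 2, Verdant 2; clearing price $88

Merging the schedules and taking the best 6: 105 (Verdant-1), 102 (Verdant-2), 100 (Onyx-1), 93 (Novara-1), 91 (Novara-2), 91 (Onyx-2)
Highest rejected unit-bid = $88.
Allocation: Novara 2, Onyx 2, Verdant 2.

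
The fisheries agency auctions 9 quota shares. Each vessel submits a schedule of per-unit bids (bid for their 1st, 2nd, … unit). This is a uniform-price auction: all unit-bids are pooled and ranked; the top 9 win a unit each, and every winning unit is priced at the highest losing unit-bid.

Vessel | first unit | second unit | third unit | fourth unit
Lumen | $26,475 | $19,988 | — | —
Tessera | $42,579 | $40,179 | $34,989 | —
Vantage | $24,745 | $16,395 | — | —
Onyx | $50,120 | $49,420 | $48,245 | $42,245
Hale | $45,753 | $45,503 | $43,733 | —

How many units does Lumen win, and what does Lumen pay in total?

Pooled unit-bids ranked (top 9): 50,120 (Onyx-1), 49,420 (Onyx-2), 48,245 (Onyx-3), 45,753 (Hale-1), 45,503 (Hale-2), 43,733 (Hale-3), 42,579 (Tessera-1), 42,245 (Onyx-4), 40,179 (Tessera-2)
Highest rejected unit-bid = $34,989.
Lumen wins 0 unit(s) at $34,989 each.

Lumen: 0 units, pays $0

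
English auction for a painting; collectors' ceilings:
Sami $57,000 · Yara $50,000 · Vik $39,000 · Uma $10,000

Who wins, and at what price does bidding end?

Sami wins at $50,000

Sorting limits: 57,000 (Sami) > 50,000 (Yara) > 39,000 (Vik) > 10,000 (Uma)
Bidding ends when Yara exits at $50,000; Sami takes it.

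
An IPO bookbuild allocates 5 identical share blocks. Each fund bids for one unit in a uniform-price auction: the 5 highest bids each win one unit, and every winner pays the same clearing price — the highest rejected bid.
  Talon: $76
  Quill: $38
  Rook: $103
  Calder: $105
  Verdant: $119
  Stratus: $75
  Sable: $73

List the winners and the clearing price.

Verdant, Calder, Rook, Talon, Stratus; each pays $73

Ordering the bids: 119 (Verdant), 105 (Calder), 103 (Rook), 76 (Talon), 75 (Stratus), 73 (Sable), 38 (Quill)
The 5 highest are Verdant, Calder, Rook, Talon, Stratus.
Highest unsuccessful bid: $73 → clearing price.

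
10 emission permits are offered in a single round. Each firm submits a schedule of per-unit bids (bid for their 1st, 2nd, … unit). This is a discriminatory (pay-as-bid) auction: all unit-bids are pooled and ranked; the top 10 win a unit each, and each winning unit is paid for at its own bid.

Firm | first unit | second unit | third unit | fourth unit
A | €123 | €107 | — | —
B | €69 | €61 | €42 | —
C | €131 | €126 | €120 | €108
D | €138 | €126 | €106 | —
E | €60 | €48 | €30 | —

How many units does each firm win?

All unit-bids, highest first — top 10: 138 (D-1), 131 (C-1), 126 (C-2), 126 (D-2), 123 (A-1), 120 (C-3), 108 (C-4), 107 (A-2), 106 (D-3), 69 (B-1)
Next rejected bid: €61 (not a price — pay-as-bid).
Allocation: A 2, B 1, C 4, D 3.

A 2, B 1, C 4, D 3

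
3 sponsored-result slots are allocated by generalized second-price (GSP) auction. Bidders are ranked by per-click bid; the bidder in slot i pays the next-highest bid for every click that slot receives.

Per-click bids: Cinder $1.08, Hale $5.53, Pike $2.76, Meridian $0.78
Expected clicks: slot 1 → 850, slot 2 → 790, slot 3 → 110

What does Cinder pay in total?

Per-click bids in order: $5.53 (Hale) > $2.76 (Pike) > $1.08 (Cinder) > $0.78 (Meridian)
Cinder holds slot 3 → pays next bid $0.78 × 110 clicks = $85.80.

Cinder pays $85.80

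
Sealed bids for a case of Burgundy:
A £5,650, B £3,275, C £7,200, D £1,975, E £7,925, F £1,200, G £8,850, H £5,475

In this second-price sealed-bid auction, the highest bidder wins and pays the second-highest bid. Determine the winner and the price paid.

Bids ranked: 8,850 (G) > 7,925 (E) > 7,200 (C) > 5,650 (A) > 5,475 (H) > 3,275 (B) > …
Second-price: G pays E's bid of £7,925.

G pays £7,925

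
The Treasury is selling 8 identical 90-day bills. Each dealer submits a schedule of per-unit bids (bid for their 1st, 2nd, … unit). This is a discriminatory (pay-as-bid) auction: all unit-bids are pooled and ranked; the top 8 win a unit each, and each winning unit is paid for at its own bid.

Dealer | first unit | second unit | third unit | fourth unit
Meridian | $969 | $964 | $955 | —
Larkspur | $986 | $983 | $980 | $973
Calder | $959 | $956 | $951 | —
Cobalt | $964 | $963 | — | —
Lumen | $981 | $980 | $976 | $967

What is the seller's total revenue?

All unit-bids, highest first — top 8: 986 (Larkspur-1), 983 (Larkspur-2), 981 (Lumen-1), 980 (Larkspur-3), 980 (Lumen-2), 976 (Lumen-3), 973 (Larkspur-4), 969 (Meridian-1)
Next rejected bid: $967 (not a price — pay-as-bid).
Each winning unit pays its own bid.
Revenue = 986 + 983 + 981 + 980 + 980 + 976 + 973 + 969 = $7,828.

Total revenue: $7,828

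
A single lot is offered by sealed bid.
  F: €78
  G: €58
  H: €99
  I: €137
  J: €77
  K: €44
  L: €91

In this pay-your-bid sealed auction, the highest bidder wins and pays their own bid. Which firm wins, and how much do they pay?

I pays €137

Rule: the highest bidder wins and pays their own bid.
Bids ranked: 137 (I) > 99 (H) > 91 (L) > 78 (F) > 77 (J) > 58 (G) > …
I is highest → pays own bid, €137.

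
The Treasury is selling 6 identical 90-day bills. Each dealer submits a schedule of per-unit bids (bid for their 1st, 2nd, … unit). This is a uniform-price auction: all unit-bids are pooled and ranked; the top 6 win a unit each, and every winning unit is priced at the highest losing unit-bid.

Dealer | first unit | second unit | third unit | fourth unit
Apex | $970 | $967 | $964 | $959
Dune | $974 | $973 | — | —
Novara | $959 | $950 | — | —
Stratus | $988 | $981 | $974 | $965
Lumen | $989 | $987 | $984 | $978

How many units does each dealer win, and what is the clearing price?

Lumen 4, Stratus 2; clearing price $974

All unit-bids, highest first — top 6: 989 (Lumen-1), 988 (Stratus-1), 987 (Lumen-2), 984 (Lumen-3), 981 (Stratus-2), 978 (Lumen-4)
The (k+1)-th unit-bid is $974.
Allocation: Lumen 4, Stratus 2.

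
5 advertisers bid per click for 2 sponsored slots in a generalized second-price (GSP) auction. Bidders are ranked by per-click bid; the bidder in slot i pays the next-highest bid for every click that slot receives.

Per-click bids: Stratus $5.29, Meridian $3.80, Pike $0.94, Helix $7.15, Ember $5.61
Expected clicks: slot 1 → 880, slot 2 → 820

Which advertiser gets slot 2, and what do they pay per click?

Sorting advertisers: $7.15 (Helix) > $5.61 (Ember) > $5.29 (Stratus) > …
Slot 2 goes to the second-ranked bidder, Ember, who pays the next bid down: $5.29/click.

Ember; $5.29 per click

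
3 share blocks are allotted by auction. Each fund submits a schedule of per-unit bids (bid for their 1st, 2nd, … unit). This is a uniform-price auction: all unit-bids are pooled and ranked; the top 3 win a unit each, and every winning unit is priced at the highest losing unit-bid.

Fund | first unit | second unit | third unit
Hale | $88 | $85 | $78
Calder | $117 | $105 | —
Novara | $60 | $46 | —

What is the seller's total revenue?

All unit-bids, highest first — top 3: 117 (Calder-1), 105 (Calder-2), 88 (Hale-1)
First bid not allocated: $85.
Allocation: Calder 2, Hale 1. Every unit priced at $85.
Revenue = 3 × 85 = $255.

Total revenue: $255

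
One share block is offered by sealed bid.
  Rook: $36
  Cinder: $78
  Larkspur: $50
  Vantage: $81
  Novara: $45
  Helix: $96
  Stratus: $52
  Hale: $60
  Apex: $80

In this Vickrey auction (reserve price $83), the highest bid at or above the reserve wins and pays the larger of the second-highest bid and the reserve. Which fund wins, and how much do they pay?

Helix pays $83

Vickrey auction (reserve price $83): the highest bid at or above the reserve wins and pays the larger of the second-highest bid and the reserve.
Bids ranked: 96 (Helix) > 81 (Vantage) > 80 (Apex) > 78 (Cinder) > 60 (Hale) > 52 (Stratus) > …
Helix has the top bid at or above the reserve ($96).
max(second-highest $81, reserve $83) = $83.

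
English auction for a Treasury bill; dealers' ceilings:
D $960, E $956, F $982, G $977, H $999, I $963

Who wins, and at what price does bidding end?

Ascending (English) auction: the price rises until one bidder remains; the winner pays the price at which the last rival dropped out.
Sorting limits: 999 (H) > 982 (F) > 977 (G) > 963 (I) > 960 (D) > 956 (E)
F is the last rival to drop out, at $982; H remains and wins at that price.

H wins at $982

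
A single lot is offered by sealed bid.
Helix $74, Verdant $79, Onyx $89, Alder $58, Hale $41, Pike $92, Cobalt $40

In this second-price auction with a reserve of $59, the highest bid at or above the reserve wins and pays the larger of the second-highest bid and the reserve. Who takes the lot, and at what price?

Pike pays $89

Second-price auction with a reserve of $59: the highest bid at or above the reserve wins and pays the larger of the second-highest bid and the reserve.
Bids in order: 92 (Pike) > 89 (Onyx) > 79 (Verdant) > 74 (Helix) > 58 (Alder) > 41 (Hale) > …
Pike has the top bid at or above the reserve ($92).
Second-highest bid $89 exceeds the reserve $59 → payment $89.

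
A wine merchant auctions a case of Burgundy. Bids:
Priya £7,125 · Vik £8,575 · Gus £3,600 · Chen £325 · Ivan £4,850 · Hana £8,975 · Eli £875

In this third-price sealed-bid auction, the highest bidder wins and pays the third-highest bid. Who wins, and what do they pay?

Hana pays £7,125

Bids in order: 8,975 (Hana) > 8,575 (Vik) > 7,125 (Priya) > 4,850 (Ivan) > 3,600 (Gus) > 875 (Eli) > …
Hana wins; payment is bid #3 in the ranking = £7,125.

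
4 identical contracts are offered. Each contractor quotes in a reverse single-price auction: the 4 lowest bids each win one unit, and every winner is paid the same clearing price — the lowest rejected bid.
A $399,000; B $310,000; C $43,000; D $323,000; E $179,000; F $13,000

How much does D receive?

Sorting: 13,000 (F), 43,000 (C), 179,000 (E), 310,000 (B), 323,000 (D), 399,000 (A)
Lowest 4: F, C, E, B.
Lowest unsuccessful bid: $323,000 → clearing price.
D does not win → is paid $0.

D is paid $0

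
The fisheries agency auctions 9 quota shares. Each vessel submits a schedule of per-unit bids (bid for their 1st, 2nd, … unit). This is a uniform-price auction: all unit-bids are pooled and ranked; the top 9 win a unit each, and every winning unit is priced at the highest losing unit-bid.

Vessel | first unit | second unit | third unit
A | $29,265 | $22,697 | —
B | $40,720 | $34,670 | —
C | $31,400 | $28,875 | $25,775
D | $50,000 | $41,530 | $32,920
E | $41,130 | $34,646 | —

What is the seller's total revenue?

Total revenue: $259,875

All unit-bids, highest first — top 9: 50,000 (D-1), 41,530 (D-2), 41,130 (E-1), 40,720 (B-1), 34,670 (B-2), 34,646 (E-2), 32,920 (D-3), 31,400 (C-1), 29,265 (A-1)
The (k+1)-th unit-bid is $28,875.
Allocation: A 1, B 2, C 1, D 3, E 2. Every unit priced at $28,875.
Revenue = 9 × 28,875 = $259,875.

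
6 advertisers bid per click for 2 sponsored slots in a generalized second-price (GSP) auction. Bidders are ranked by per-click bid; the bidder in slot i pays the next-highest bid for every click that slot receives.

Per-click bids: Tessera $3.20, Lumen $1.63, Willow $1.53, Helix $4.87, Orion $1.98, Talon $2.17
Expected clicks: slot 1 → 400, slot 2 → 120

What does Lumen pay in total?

Per-click bids in order: $4.87 (Helix) > $3.20 (Tessera) > $2.17 (Talon) > …
Lumen ranks below slot 2 → no slot, pays nothing.

Lumen pays $0.00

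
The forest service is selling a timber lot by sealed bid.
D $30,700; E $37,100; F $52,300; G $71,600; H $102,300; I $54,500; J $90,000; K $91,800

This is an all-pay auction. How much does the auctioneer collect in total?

Total revenue: $530,300

Bids in order: 102,300 (H) > 91,800 (K) > 90,000 (J) > 71,600 (G) > 54,500 (I) > 52,300 (F) > …
Every bidder forfeits their bid regardless of winning.
Revenue = 30,700 + 37,100 + 52,300 + 71,600 + 102,300 + 54,500 + 90,000 + 91,800 = $530,300.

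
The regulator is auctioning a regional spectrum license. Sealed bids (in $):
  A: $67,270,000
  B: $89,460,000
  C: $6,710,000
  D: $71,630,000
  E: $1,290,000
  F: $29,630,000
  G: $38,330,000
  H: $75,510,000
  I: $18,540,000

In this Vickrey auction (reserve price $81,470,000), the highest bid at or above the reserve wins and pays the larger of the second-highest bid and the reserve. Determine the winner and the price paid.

Vickrey auction (reserve price $81,470,000): the highest bid at or above the reserve wins and pays the larger of the second-highest bid and the reserve.
Bids ranked: 89,460,000 (B) > 75,510,000 (H) > 71,630,000 (D) > 67,270,000 (A) > 38,330,000 (G) > 29,630,000 (F) > …
Highest eligible bid: B at $89,460,000.
max(second-highest $75,510,000, reserve $81,470,000) = $81,470,000.

B pays $81,470,000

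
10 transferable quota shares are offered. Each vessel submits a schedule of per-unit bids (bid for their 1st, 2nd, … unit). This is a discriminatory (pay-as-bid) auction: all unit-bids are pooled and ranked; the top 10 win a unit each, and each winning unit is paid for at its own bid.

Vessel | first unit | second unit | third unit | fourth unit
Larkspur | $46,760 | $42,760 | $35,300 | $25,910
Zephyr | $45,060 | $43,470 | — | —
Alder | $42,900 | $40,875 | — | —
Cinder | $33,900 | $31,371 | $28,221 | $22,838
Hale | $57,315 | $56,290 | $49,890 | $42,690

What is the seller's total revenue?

Total revenue: $468,010

Pooled unit-bids ranked (top 10): 57,315 (Hale-1), 56,290 (Hale-2), 49,890 (Hale-3), 46,760 (Larkspur-1), 45,060 (Zephyr-1), 43,470 (Zephyr-2), 42,900 (Alder-1), 42,760 (Larkspur-2), 42,690 (Hale-4), 40,875 (Alder-2)
Next rejected bid: $35,300 (not a price — pay-as-bid).
Each winning unit pays its own bid.
Revenue = 57,315 + 56,290 + 49,890 + 46,760 + 45,060 + 43,470 + 42,900 + 42,760 + 42,690 + 40,875 = $468,010.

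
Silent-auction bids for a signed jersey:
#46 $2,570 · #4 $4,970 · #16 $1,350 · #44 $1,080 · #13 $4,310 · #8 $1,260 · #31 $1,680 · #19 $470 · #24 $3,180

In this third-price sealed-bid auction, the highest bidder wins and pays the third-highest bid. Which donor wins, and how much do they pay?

#4 pays $3,180

Sorting bids: 4,970 (#4) > 4,310 (#13) > 3,180 (#24) > 2,570 (#46) > 1,680 (#31) > 1,350 (#16) > …
#4 wins; payment is bid #3 in the ranking = $3,180.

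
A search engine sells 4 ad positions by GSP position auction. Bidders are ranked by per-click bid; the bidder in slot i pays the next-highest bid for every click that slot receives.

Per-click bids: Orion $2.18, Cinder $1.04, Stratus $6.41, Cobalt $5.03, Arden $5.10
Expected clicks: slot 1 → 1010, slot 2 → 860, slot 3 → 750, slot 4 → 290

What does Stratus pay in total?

Sorting advertisers: $6.41 (Stratus) > $5.10 (Arden) > $5.03 (Cobalt) > $2.18 (Orion) > $1.04 (Cinder)
Stratus holds slot 1 → pays next bid $5.10 × 1010 clicks = $5151.00.

Stratus pays $5151.00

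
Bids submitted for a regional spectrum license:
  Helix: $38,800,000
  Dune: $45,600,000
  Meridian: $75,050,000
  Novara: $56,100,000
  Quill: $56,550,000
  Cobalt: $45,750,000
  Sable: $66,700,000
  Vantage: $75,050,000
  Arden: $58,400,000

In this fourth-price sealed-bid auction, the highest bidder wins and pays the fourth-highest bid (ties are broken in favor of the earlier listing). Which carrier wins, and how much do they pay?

Bids ranked: 75,050,000 (Meridian) > 75,050,000 (Vantage) > 66,700,000 (Sable) > 58,400,000 (Arden) > 56,550,000 (Quill) > 56,100,000 (Novara) > …
Tie at $75,050,000 → Meridian wins by tie-break.
Meridian wins; payment is bid #4 in the ranking = $58,400,000.

Meridian pays $58,400,000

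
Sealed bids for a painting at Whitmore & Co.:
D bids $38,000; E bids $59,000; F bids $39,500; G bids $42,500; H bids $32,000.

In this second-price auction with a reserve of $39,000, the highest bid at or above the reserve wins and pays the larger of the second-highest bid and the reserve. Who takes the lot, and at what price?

E pays $42,500

Bids in order: 59,000 (E) > 42,500 (G) > 39,500 (F) > 38,000 (D) > 32,000 (H)
E has the top bid at or above the reserve ($59,000).
max(second-highest $42,500, reserve $39,000) = $42,500; the reserve does not bind.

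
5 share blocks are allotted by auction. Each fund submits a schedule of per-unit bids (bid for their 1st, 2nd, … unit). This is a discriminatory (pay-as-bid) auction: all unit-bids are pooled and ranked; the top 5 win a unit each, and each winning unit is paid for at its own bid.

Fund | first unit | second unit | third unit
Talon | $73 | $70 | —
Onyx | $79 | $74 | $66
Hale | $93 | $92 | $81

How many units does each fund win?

Merging the schedules and taking the best 5: 93 (Hale-1), 92 (Hale-2), 81 (Hale-3), 79 (Onyx-1), 74 (Onyx-2)
Next rejected bid: $73 (not a price — pay-as-bid).
Allocation: Hale 3, Onyx 2.

Hale 3, Onyx 2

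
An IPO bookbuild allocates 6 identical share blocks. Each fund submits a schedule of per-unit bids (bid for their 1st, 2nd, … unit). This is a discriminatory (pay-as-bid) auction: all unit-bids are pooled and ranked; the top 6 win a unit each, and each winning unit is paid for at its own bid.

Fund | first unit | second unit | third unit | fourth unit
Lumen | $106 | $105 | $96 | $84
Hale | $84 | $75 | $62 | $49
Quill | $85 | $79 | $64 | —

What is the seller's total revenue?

Total revenue: $560

All unit-bids, highest first — top 6: 106 (Lumen-1), 105 (Lumen-2), 96 (Lumen-3), 85 (Quill-1), 84 (Lumen-4), 84 (Hale-1)
Next rejected bid: $79 (not a price — pay-as-bid).
Each winning unit pays its own bid.
Revenue = 106 + 105 + 96 + 85 + 84 + 84 = $560.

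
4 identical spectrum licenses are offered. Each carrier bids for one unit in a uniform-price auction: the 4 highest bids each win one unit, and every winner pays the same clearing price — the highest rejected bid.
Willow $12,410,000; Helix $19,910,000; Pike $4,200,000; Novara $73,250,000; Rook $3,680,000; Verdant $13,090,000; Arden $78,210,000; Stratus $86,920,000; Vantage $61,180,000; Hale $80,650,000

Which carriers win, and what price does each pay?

Bids ranked high→low: 86,920,000 (Stratus), 80,650,000 (Hale), 78,210,000 (Arden), 73,250,000 (Novara), 61,180,000 (Vantage), 19,910,000 (Helix), …
Winners (4 units): Stratus, Hale, Arden, Novara.
Highest unsuccessful bid: $61,180,000 → clearing price.

Stratus, Hale, Arden, Novara; each pays $61,180,000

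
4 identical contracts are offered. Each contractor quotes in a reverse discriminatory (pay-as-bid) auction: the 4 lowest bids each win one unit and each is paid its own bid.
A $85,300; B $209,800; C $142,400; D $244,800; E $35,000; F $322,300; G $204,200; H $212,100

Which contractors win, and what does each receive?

Ordering the bids: 35,000 (E), 85,300 (A), 142,400 (C), 204,200 (G), 209,800 (B), 212,100 (H), …
The 4 lowest are E, A, C, G.
Each winner is paid its own bid: E $35,000, A $85,300, C $142,400, G $204,200.

E $35,000, A $85,300, C $142,400, G $204,200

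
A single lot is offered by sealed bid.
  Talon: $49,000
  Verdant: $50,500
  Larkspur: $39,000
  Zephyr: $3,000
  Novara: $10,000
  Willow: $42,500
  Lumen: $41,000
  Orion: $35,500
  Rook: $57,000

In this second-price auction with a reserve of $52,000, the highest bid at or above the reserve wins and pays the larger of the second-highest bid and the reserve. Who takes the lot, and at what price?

Sorting bids: 57,000 (Rook) > 50,500 (Verdant) > 49,000 (Talon) > 42,500 (Willow) > 41,000 (Lumen) > 39,000 (Larkspur) > …
Highest eligible bid: Rook at $57,000.
max(second-highest $50,500, reserve $52,000) = $52,000.

Rook pays $52,000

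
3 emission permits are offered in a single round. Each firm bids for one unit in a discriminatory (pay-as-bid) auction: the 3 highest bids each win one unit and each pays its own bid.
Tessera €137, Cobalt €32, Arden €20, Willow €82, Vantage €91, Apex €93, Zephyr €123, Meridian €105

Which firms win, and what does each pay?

Bids ranked high→low: 137 (Tessera), 123 (Zephyr), 105 (Meridian), 93 (Apex), 91 (Vantage), …
Winners (3 units): Tessera, Zephyr, Meridian.
Each winner pays its own bid: Tessera €137, Zephyr €123, Meridian €105.

Tessera €137, Zephyr €123, Meridian €105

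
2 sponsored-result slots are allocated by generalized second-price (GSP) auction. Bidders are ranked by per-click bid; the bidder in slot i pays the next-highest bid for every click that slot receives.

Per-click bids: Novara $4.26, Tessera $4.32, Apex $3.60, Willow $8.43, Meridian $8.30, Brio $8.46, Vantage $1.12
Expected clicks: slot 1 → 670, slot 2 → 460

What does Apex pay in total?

Ranked by bid: $8.46 (Brio) > $8.43 (Willow) > $8.30 (Meridian) > …
Apex ranks below slot 2 → no slot, pays nothing.

Apex pays $0.00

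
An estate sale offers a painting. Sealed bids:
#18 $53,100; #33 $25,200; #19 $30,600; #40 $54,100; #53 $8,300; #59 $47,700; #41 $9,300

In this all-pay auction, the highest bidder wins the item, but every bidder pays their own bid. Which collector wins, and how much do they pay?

#40 pays $54,100

Rule: the highest bidder wins the item, but every bidder pays their own bid.
Bids ranked: 54,100 (#40) > 53,100 (#18) > 47,700 (#59) > 30,600 (#19) > 25,200 (#33) > 9,300 (#41) > …
#40 wins with the top bid; all bids are sunk regardless.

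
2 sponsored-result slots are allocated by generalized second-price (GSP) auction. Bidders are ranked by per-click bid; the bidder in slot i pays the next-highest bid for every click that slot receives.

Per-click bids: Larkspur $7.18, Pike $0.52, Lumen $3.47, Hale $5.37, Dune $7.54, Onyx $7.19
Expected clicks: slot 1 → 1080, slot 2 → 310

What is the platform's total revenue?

Total revenue: $9991.00

Ranked by bid: $7.54 (Dune) > $7.19 (Onyx) > $7.18 (Larkspur) > …
Slot 1: Dune pays $7.19 × 1080 = $7765.20
Slot 2: Onyx pays $7.18 × 310 = $2225.80
Total = $9991.00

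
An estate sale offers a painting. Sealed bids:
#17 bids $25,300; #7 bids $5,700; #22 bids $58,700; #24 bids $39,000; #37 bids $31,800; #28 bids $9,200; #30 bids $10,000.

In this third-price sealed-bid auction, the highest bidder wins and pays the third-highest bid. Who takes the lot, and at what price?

Bids in order: 58,700 (#22) > 39,000 (#24) > 31,800 (#37) > 25,300 (#17) > 10,000 (#30) > 9,200 (#28) > …
#22 is highest; pays the third-highest bid, $31,800.

#22 pays $31,800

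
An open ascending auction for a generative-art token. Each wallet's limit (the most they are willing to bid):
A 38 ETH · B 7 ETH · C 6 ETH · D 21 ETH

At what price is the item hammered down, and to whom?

Limits in order: 38 (A) > 21 (D) > 7 (B) > 6 (C)
Bidding ends when D exits at 21 ETH; A takes it.

A wins at 21 ETH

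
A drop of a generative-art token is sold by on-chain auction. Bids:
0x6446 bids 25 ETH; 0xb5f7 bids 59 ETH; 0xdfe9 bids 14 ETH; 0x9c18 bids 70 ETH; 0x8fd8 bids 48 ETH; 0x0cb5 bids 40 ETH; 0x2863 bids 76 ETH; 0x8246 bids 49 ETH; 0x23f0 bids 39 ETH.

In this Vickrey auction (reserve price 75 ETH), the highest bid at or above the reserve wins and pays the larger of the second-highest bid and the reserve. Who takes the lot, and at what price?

Bids in order: 76 (0x2863) > 70 (0x9c18) > 59 (0xb5f7) > 49 (0x8246) > 48 (0x8fd8) > 40 (0x0cb5) > …
0x2863 has the top bid at or above the reserve (76 ETH).
max(second-highest 70 ETH, reserve 75 ETH) = 75 ETH.

0x2863 pays 75 ETH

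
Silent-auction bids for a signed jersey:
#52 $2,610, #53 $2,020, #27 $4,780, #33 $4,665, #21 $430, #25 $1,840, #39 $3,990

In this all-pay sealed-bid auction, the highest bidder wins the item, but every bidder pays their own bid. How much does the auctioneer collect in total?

Rule: the highest bidder wins the item, but every bidder pays their own bid.
Bids in order: 4,780 (#27) > 4,665 (#33) > 3,990 (#39) > 2,610 (#52) > 2,020 (#53) > 1,840 (#25) > …
#27 wins with the top bid; all bids are sunk regardless.
Every bidder forfeits their bid regardless of winning.
Revenue = 2,610 + 2,020 + 4,780 + 4,665 + 430 + 1,840 + 3,990 = $20,335.

Total revenue: $20,335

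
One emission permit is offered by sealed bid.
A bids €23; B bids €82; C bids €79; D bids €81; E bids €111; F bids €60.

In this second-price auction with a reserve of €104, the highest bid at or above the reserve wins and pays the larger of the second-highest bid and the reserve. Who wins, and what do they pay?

E pays €104

Sorting bids: 111 (E) > 82 (B) > 81 (D) > 79 (C) > 60 (F) > 23 (A)
E has the top bid at or above the reserve (€111).
Second-highest bid €82 is below the reserve €104, so the reserve binds → payment €104.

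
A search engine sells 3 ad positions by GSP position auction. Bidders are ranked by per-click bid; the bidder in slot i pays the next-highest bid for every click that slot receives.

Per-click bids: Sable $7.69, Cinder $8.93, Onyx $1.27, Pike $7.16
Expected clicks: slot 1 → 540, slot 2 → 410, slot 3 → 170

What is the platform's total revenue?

Total revenue: $7304.10

Sorting advertisers: $8.93 (Cinder) > $7.69 (Sable) > $7.16 (Pike) > $1.27 (Onyx)
Slot 1: Cinder pays $7.69 × 540 = $4152.60
Slot 2: Sable pays $7.16 × 410 = $2935.60
Slot 3: Pike pays $1.27 × 170 = $215.90
Total = $7304.10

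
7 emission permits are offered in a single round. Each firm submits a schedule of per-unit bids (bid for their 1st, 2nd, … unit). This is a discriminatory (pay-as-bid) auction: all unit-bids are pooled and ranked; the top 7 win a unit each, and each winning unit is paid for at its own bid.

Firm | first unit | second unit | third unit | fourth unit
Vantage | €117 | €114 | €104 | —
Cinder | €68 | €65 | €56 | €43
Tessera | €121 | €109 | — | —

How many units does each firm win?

Pooled unit-bids ranked (top 7): 121 (Tessera-1), 117 (Vantage-1), 114 (Vantage-2), 109 (Tessera-2), 104 (Vantage-3), 68 (Cinder-1), 65 (Cinder-2)
Next rejected bid: €56 (not a price — pay-as-bid).
Allocation: Cinder 2, Tessera 2, Vantage 3.

Cinder 2, Tessera 2, Vantage 3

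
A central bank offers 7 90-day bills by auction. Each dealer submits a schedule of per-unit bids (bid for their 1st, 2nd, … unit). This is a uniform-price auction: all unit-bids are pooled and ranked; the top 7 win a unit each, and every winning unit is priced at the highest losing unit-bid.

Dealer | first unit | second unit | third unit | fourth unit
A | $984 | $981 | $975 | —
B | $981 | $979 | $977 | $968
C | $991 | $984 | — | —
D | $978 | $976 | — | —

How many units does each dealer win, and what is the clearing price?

A 2, B 2, C 2, D 1; clearing price $977

Pooled unit-bids ranked (top 7): 991 (C-1), 984 (A-1), 984 (C-2), 981 (A-2), 981 (B-1), 979 (B-2), 978 (D-1)
Highest rejected unit-bid = $977.
Allocation: A 2, B 2, C 2, D 1.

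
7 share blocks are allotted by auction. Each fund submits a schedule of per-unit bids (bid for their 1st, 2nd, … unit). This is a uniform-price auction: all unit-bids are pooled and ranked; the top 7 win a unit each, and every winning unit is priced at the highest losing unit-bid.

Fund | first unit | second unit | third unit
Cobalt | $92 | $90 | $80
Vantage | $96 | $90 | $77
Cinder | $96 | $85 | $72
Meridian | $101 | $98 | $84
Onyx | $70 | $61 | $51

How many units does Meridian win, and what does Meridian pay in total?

Merging the schedules and taking the best 7: 101 (Meridian-1), 98 (Meridian-2), 96 (Vantage-1), 96 (Cinder-1), 92 (Cobalt-1), 90 (Cobalt-2), 90 (Vantage-2)
Highest rejected unit-bid = $85.
Meridian wins 2 unit(s) at $85 each.

Meridian: 2 units, pays $170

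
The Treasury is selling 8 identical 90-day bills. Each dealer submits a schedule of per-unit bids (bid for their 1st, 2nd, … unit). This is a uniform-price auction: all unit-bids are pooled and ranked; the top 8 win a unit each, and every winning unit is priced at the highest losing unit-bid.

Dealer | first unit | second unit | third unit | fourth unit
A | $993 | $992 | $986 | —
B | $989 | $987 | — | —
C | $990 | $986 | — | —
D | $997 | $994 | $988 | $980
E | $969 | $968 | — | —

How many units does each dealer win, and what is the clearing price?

A 2, B 2, C 1, D 3; clearing price $986

All unit-bids, highest first — top 8: 997 (D-1), 994 (D-2), 993 (A-1), 992 (A-2), 990 (C-1), 989 (B-1), 988 (D-3), 987 (B-2)
Highest rejected unit-bid = $986.
Allocation: A 2, B 2, C 1, D 3.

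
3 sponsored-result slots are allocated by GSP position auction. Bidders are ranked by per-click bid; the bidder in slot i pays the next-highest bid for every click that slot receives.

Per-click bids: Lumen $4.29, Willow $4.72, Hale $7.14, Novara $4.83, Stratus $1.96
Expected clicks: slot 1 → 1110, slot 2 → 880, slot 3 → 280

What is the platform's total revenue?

Total revenue: $10716.10

Sorting advertisers: $7.14 (Hale) > $4.83 (Novara) > $4.72 (Willow) > $4.29 (Lumen) > …
Slot 1: Hale pays $4.83 × 1110 = $5361.30
Slot 2: Novara pays $4.72 × 880 = $4153.60
Slot 3: Willow pays $4.29 × 280 = $1201.20
Total = $10716.10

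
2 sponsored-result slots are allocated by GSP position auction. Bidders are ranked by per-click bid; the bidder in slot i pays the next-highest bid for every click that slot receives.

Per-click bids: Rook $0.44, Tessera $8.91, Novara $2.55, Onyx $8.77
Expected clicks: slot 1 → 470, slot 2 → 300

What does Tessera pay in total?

Per-click bids in order: $8.91 (Tessera) > $8.77 (Onyx) > $2.55 (Novara) > …
Tessera holds slot 1 → pays next bid $8.77 × 470 clicks = $4121.90.

Tessera pays $4121.90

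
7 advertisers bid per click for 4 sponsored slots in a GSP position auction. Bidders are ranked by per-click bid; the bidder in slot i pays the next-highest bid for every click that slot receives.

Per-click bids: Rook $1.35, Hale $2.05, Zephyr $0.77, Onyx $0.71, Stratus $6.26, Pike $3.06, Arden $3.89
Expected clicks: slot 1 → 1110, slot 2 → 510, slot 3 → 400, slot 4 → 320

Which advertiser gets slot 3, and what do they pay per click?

Pike; $2.05 per click

Per-click bids in order: $6.26 (Stratus) > $3.89 (Arden) > $3.06 (Pike) > $2.05 (Hale) > $1.35 (Rook) > …
Slot 3 goes to the third-ranked bidder, Pike, who pays the next bid down: $2.05/click.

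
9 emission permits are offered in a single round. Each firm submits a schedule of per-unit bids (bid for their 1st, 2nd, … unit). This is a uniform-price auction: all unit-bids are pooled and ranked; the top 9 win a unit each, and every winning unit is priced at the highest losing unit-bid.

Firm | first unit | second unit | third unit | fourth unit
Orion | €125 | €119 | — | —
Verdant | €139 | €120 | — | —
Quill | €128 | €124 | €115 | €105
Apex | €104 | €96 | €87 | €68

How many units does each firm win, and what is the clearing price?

Merging the schedules and taking the best 9: 139 (Verdant-1), 128 (Quill-1), 125 (Orion-1), 124 (Quill-2), 120 (Verdant-2), 119 (Orion-2), 115 (Quill-3), 105 (Quill-4), 104 (Apex-1)
Highest rejected unit-bid = €96.
Allocation: Apex 1, Orion 2, Quill 4, Verdant 2.

Apex 1, Orion 2, Quill 4, Verdant 2; clearing price €96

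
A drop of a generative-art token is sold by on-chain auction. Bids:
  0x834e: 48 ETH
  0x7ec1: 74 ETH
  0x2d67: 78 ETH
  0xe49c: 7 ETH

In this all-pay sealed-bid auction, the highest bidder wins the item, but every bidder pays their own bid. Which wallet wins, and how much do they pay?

0x2d67 pays 78 ETH

Rule: the highest bidder wins the item, but every bidder pays their own bid.
Bids ranked: 78 (0x2d67) > 74 (0x7ec1) > 48 (0x834e) > 7 (0xe49c)
0x2d67 is highest and takes the item; every bidder forfeits their bid.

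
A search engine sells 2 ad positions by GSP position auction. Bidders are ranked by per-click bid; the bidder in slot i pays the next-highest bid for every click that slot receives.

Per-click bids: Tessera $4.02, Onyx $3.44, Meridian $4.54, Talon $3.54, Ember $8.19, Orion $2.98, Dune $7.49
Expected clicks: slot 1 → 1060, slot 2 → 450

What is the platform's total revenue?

Ranked by bid: $8.19 (Ember) > $7.49 (Dune) > $4.54 (Meridian) > …
Slot 1: Ember pays $7.49 × 1060 = $7939.40
Slot 2: Dune pays $4.54 × 450 = $2043.00
Total = $9982.40

Total revenue: $9982.40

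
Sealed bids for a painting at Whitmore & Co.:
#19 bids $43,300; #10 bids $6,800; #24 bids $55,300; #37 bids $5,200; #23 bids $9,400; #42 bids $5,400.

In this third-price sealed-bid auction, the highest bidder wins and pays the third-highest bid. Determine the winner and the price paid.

#24 pays $9,400

Bids ranked: 55,300 (#24) > 43,300 (#19) > 9,400 (#23) > 6,800 (#10) > 5,400 (#42) > 5,200 (#37)
#24 is highest; pays the third-highest bid, $9,400.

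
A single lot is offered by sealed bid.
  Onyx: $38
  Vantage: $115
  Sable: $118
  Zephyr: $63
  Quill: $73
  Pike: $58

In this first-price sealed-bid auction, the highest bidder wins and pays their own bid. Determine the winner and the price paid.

Sorting bids: 118 (Sable) > 115 (Vantage) > 73 (Quill) > 63 (Zephyr) > 58 (Pike) > 38 (Onyx)
First-price: Sable pays what they bid, $118.

Sable pays $118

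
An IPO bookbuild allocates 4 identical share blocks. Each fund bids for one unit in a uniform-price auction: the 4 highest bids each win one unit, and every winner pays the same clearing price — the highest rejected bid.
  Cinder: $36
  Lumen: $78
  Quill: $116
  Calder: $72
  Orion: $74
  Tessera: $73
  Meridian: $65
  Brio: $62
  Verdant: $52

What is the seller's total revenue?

Total revenue: $288

Bids ranked high→low: 116 (Quill), 78 (Lumen), 74 (Orion), 73 (Tessera), 72 (Calder), 65 (Meridian), …
Winners (4 units): Quill, Lumen, Orion, Tessera.
First losing bid is Calder's $72, which sets the uniform price.
Total revenue = 4 × $72 = $288.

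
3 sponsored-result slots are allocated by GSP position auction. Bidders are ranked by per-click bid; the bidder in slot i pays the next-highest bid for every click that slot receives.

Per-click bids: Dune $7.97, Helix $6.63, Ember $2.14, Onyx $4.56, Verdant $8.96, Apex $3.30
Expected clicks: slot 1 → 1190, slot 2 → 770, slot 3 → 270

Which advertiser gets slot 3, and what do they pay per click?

Helix; $4.56 per click

Per-click bids in order: $8.96 (Verdant) > $7.97 (Dune) > $6.63 (Helix) > $4.56 (Onyx) > …
Slot 3 goes to the third-ranked bidder, Helix, who pays the next bid down: $4.56/click.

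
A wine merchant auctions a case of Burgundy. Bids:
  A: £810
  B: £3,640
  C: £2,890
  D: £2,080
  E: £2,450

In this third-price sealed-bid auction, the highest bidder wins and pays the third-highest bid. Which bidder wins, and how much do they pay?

B pays £2,450

Third-price sealed-bid auction: the highest bidder wins and pays the third-highest bid.
Sorting bids: 3,640 (B) > 2,890 (C) > 2,450 (E) > 2,080 (D) > 810 (A)
B is highest; pays the third-highest bid, £2,450.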